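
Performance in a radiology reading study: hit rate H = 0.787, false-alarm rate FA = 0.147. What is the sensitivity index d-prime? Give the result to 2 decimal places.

z(H) = 0.796
z(FA) = -1.049
d' = z(H) − z(FA) = 0.796 − (-1.049) = 1.845

d-prime = 1.85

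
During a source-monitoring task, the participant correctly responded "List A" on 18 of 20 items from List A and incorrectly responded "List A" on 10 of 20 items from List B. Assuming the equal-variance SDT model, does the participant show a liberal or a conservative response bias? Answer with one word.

liberal

z(H) = 1.282, z(FA) = 0.000
c = −½·(z(H) + z(FA)) = -0.641
c < 0 → liberal criterion (biased toward responding “yes”).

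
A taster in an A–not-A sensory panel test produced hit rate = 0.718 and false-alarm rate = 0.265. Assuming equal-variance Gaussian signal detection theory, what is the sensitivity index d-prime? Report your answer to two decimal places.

d-prime = 1.20

z(H) = 0.5769
z(FA) = -0.6280
d' = z(H) − z(FA) = 0.5769 − (-0.6280) = 1.2049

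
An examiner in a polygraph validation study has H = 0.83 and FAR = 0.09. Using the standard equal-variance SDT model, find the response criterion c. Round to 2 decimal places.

Φ⁻¹(0.83) = 0.954, Φ⁻¹(0.09) = -1.341
c = −½·[z(H) + z(FA)] = −0.5 × (0.954 + (-1.341)) = 0.1935

c = 0.19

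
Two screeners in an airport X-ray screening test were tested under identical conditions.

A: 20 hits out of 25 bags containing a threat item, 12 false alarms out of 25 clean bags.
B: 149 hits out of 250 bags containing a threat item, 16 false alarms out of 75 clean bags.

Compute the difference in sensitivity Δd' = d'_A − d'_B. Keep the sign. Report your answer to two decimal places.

Δd' = -0.15

A: z(0.8000) = 0.842, z(0.4800) = -0.050, d' = 0.892
B: z(0.5960) = 0.243, z(0.2133) = -0.795, d' = 1.038
Δd' = d'_A − d'_B = 0.892 − 1.038 = -0.146
B has the higher sensitivity.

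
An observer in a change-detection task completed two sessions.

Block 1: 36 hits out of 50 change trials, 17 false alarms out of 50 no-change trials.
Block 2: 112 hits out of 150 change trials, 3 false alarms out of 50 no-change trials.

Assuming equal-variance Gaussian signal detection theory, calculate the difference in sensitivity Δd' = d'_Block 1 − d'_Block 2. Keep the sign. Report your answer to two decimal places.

Block 1: z(0.7200) = 0.583, z(0.3400) = -0.412, d' = 0.995
Block 2: z(0.7467) = 0.664, z(0.0600) = -1.555, d' = 2.219
Δd' = d'_Block 1 − d'_Block 2 = 0.995 − 2.219 = -1.224
Block 2 has the higher sensitivity.

Δd' = -1.22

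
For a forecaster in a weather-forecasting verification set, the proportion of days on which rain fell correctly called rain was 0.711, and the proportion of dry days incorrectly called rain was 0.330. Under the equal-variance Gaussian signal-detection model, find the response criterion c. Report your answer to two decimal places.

c = -0.06

Φ⁻¹(H) = 0.556
Φ⁻¹(FA) = -0.440
c = −½·[z(H) + z(FA)] = −0.5 × (0.556 + (-0.440)) = -0.058
c < 0: the forecaster has a liberal response bias.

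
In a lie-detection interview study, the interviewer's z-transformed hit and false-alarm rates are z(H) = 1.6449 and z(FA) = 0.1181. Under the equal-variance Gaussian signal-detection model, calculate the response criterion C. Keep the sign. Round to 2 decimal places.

C = -0.88

c = −½·[z(H) + z(FA)] = −½·(1.6449 + 0.1181) = -0.8815
c < 0: the interviewer has a liberal response bias.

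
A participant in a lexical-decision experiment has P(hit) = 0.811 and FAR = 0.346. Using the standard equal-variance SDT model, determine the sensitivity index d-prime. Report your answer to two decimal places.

d-prime = 1.28

Φ⁻¹(H) = Φ⁻¹(0.811) = 0.8816
Φ⁻¹(FA) = Φ⁻¹(0.346) = -0.3961
d' = z(H) − z(FA) = 0.8816 − (-0.3961) = 1.2777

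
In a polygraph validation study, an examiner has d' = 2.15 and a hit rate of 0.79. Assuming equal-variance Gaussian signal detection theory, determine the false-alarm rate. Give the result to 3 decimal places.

false-alarm rate = 0.090

z(hit rate) = z(0.79) = 0.8064
z(FA) = z(H) − d' = 0.8064 − 2.15 = -1.3436
false-alarm rate = Φ(-1.3436) = 0.0895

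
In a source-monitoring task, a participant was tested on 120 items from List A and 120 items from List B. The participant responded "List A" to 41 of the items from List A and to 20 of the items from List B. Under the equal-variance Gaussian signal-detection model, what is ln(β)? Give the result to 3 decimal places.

H = 41/120 = 0.3417
FA = 20/120 = 0.1667
z(0.3417) = -0.4078, z(0.1667) = -0.9673
ln β = −½·[z(H)² − z(FA)²] = −0.5 × (0.1663 − 0.9357) = 0.3847

ln β = 0.385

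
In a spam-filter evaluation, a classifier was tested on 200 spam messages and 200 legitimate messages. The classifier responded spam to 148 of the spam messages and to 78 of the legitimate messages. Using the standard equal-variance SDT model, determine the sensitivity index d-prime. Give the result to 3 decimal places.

d-prime = 0.923

H = 148/200 = 0.7400
FA = 78/200 = 0.3900
Φ⁻¹(0.7400) = 0.6433, Φ⁻¹(0.3900) = -0.2793
d' = z(H) − z(FA) = 0.6433 − (-0.2793) = 0.9226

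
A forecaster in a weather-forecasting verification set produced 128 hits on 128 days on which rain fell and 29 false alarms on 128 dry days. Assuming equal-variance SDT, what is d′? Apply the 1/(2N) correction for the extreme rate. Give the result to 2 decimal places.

The hit rate is 128/128 = 1, so apply the 1/(2N) correction: H → 1 − 1/(2·128) = 0.99609.
z(H) = z(0.99609) = 2.660
z(FA) = z(0.22656) = -0.750
d' = 2.660 − (-0.750) = 3.410

d′ = 3.41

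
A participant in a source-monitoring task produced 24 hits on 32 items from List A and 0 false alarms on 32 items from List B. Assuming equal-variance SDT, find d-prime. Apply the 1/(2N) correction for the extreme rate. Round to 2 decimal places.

The false-alarm rate is 0/32 = 0, so apply the 1/(2N) correction: FA → 1/(2·32) = 0.01562.
z(H) = z(0.75000) = 0.674
z(FA) = z(0.01562) = -2.154
d' = 0.674 − (-2.154) = 2.828

d-prime = 2.83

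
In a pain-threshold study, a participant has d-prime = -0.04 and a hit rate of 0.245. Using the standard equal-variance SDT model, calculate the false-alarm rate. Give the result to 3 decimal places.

z(hit rate) = z(0.245) = -0.6903
z(FA) = z(H) − d' = -0.6903 − (-0.04) = -0.6503
false-alarm rate = Φ(-0.6503) = 0.2577

false-alarm rate = 0.258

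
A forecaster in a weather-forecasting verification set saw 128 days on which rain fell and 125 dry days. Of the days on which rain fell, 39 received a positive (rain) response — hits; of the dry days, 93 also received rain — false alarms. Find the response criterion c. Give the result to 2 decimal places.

c = -0.07

H = 39/128 = 0.3047
FA = 93/125 = 0.7440
z(H) = z(0.3047) = -0.5109
z(FA) = z(0.7440) = 0.6557
c = −½·[z(H) + z(FA)] = −0.5 × (-0.5109 + 0.6557) = -0.0724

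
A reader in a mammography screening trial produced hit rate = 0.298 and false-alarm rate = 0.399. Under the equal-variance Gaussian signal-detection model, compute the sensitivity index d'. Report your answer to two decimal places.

z(H) = -0.530
z(FA) = -0.256
d' = z(H) − z(FA) = -0.530 − (-0.256) = -0.274

d' = -0.27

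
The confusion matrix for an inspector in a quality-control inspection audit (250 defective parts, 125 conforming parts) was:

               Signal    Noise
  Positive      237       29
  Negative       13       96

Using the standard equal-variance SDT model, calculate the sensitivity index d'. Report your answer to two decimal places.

d' = 2.36

H = 237/250 = 0.9480
FA = 29/125 = 0.2320
Φ⁻¹(H) = 1.626
Φ⁻¹(FA) = -0.732
d' = z(H) − z(FA) = 1.626 − (-0.732) = 2.358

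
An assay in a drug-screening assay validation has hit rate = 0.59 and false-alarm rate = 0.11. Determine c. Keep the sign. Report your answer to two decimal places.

z(H) = z(0.59) = 0.2275
z(FA) = z(0.11) = -1.2265
c = −½·[z(H) + z(FA)] = −0.5 × (0.2275 + (-1.2265)) = 0.4995

c = 0.50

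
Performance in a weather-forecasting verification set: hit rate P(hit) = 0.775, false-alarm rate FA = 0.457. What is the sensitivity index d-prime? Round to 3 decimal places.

d-prime = 0.863

z(H) = 0.7554
z(FA) = -0.1080
d' = z(H) − z(FA) = 0.7554 − (-0.1080) = 0.8634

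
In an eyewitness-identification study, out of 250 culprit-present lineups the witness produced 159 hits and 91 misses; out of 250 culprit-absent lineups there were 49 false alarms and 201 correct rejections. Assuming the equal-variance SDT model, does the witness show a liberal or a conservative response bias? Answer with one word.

z(H) = 0.348, z(FA) = -0.856
c = −½·(z(H) + z(FA)) = 0.254
c > 0 → conservative criterion (biased toward responding “no”).

conservative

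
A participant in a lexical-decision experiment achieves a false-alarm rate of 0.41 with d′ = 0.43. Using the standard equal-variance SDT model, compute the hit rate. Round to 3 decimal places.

hit rate = 0.580

z(false-alarm rate) = z(0.41) = -0.2275
z(H) = z(FA) + d' = -0.2275 + 0.43 = 0.2025
hit rate = Φ(0.2025) = 0.5802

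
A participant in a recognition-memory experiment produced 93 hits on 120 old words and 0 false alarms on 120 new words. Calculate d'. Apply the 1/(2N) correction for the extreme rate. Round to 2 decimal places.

d' = 3.39

The false-alarm rate is 0/120 = 0, so apply the 1/(2N) correction: FA → 1/(2·120) = 0.00417.
z(H) = z(0.77500) = 0.755
z(FA) = z(0.00417) = -2.638
d' = 0.755 − (-2.638) = 3.393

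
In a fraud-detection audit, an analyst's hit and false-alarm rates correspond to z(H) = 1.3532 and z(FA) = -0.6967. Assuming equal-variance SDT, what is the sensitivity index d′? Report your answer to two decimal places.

d' = z(H) − z(FA) = 1.3532 − (-0.6967) = 2.0499

d′ = 2.05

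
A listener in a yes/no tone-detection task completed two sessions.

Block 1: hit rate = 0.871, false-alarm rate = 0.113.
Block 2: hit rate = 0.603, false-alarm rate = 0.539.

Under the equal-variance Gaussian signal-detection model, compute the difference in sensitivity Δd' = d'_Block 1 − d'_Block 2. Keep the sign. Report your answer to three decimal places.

Δd' = 2.179

Block 1: z(0.871) = 1.1311, z(0.113) = -1.2107, d' = 2.3418
Block 2: z(0.603) = 0.2611, z(0.539) = 0.0979, d' = 0.1632
Δd' = d'_Block 1 − d'_Block 2 = 2.3418 − 0.1632 = 2.1786
Block 1 has the higher sensitivity.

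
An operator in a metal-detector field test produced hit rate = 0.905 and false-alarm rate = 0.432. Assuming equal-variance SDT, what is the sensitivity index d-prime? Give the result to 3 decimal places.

z(H) = 1.3106
z(FA) = -0.1713
d' = z(H) − z(FA) = 1.3106 − (-0.1713) = 1.4819

d-prime = 1.482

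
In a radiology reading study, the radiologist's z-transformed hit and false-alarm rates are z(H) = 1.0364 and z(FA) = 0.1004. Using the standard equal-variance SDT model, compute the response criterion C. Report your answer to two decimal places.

c = −½·[z(H) + z(FA)] = −½·(1.0364 + 0.1004) = -0.5684
c < 0: the radiologist has a liberal response bias.

C = -0.57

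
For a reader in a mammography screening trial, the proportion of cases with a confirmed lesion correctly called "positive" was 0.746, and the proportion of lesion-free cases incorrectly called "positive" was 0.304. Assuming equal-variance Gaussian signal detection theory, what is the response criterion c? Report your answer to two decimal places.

c = -0.07

Φ⁻¹(H) = 0.6620
Φ⁻¹(FA) = -0.5129
c = −½·[z(H) + z(FA)] = −0.5 × (0.6620 + (-0.5129)) = -0.07455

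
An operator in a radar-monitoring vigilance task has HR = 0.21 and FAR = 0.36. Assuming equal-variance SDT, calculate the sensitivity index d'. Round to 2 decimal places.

z(H) = -0.806
z(FA) = -0.358
d' = z(H) − z(FA) = -0.806 − (-0.358) = -0.448

d' = -0.45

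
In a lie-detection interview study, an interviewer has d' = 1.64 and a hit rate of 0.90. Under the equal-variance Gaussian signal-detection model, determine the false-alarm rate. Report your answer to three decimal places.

false-alarm rate = 0.360

z(hit rate) = z(0.90) = 1.2816
z(FA) = z(H) − d' = 1.2816 − 1.64 = -0.3584
false-alarm rate = Φ(-0.3584) = 0.3600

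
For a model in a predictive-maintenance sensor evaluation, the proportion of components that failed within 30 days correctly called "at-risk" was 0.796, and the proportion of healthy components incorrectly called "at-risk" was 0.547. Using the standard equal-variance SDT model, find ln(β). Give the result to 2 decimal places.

ln β = -0.34

Φ⁻¹(H) = Φ⁻¹(0.796) = 0.827
Φ⁻¹(FA) = Φ⁻¹(0.547) = 0.118
ln β = −½·[z(H)² − z(FA)²] = −0.5 × (0.684 − 0.014) = -0.335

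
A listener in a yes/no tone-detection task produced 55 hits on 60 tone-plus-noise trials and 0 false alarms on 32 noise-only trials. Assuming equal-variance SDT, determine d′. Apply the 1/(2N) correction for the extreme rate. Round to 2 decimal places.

The false-alarm rate is 0/32 = 0, so apply the 1/(2N) correction: FA → 1/(2·32) = 0.01562.
z(H) = z(0.91667) = 1.383
z(FA) = z(0.01562) = -2.154
d' = 1.383 − (-2.154) = 3.537

d′ = 3.54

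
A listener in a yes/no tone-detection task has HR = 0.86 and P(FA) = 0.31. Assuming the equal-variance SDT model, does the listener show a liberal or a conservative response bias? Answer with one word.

liberal

z(H) = 1.080, z(FA) = -0.496
c = −½·(z(H) + z(FA)) = -0.292
c < 0 → liberal criterion (biased toward responding “yes”).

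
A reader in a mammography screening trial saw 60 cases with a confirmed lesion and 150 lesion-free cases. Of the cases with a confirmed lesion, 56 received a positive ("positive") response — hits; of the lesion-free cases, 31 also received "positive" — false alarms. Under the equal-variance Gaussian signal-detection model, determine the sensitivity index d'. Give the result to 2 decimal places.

H = 56/60 = 0.9333
FA = 31/150 = 0.2067
z(H) = z(0.9333) = 1.5008
z(FA) = z(0.2067) = -0.8179
d' = z(H) − z(FA) = 1.5008 − (-0.8179) = 2.3187

d' = 2.32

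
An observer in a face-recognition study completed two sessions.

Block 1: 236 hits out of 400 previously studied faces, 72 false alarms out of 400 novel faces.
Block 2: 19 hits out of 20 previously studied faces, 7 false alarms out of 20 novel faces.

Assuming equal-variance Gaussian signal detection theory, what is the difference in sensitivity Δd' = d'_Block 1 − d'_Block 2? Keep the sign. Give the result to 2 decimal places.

Δd' = -0.89

Block 1: z(0.5900) = 0.228, z(0.1800) = -0.915, d' = 1.143
Block 2: z(0.9500) = 1.645, z(0.3500) = -0.385, d' = 2.030
Δd' = d'_Block 1 − d'_Block 2 = 1.143 − 2.030 = -0.887
Block 2 has the higher sensitivity.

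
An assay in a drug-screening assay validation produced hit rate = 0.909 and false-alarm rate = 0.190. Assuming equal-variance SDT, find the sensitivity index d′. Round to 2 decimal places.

d′ = 2.21

Φ⁻¹(H) = 1.335
Φ⁻¹(FA) = -0.878
d' = z(H) − z(FA) = 1.335 − (-0.878) = 2.213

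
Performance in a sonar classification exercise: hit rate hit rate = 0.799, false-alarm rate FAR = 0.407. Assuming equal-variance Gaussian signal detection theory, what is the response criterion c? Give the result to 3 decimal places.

c = -0.301

z(H) = z(0.799) = 0.8381
z(FA) = z(0.407) = -0.2353
c = −½·[z(H) + z(FA)] = −0.5 × (0.8381 + (-0.2353)) = -0.3014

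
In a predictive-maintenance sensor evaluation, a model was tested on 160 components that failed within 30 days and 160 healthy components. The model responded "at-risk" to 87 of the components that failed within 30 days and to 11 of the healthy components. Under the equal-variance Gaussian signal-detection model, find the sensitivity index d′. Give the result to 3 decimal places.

d′ = 1.595

H = 87/160 = 0.5437
FA = 11/160 = 0.0688
Φ⁻¹(0.5437) = 0.1098, Φ⁻¹(0.0688) = -1.4848
d' = z(H) − z(FA) = 0.1098 − (-1.4848) = 1.5946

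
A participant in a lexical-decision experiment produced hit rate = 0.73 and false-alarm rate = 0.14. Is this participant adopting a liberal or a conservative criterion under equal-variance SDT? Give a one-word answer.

conservative

z(H) = 0.613, z(FA) = -1.080
c = −½·(z(H) + z(FA)) = 0.2335
c > 0 → conservative criterion (biased toward responding “no”).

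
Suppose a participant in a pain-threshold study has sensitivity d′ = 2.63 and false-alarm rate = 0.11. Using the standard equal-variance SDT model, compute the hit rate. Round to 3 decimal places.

z(false-alarm rate) = z(0.11) = -1.2265
z(H) = z(FA) + d' = -1.2265 + 2.63 = 1.4035
hit rate = Φ(1.4035) = 0.9198

hit rate = 0.920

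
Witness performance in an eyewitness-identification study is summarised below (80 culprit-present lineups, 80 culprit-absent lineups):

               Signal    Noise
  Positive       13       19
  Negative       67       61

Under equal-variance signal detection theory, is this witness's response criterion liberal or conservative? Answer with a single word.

conservative

z(H) = -0.984, z(FA) = -0.714
c = −½·(z(H) + z(FA)) = 0.849
c > 0 → conservative criterion (biased toward responding “no”).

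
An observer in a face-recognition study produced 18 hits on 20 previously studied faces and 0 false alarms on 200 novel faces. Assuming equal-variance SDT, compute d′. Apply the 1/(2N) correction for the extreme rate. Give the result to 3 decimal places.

The false-alarm rate is 0/200 = 0, so apply the 1/(2N) correction: FA → 1/(2·200) = 0.00250.
z(H) = z(0.90000) = 1.2816
z(FA) = z(0.00250) = -2.8070
d' = 1.2816 − (-2.8070) = 4.0886

d′ = 4.089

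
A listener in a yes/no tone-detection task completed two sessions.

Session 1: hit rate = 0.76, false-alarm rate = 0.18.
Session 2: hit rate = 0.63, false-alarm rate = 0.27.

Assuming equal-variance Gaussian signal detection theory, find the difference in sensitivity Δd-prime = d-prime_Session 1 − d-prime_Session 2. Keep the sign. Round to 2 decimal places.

Δd-prime = 0.68

Session 1: z(0.76) = 0.706, z(0.18) = -0.915, d' = 1.621
Session 2: z(0.63) = 0.332, z(0.27) = -0.613, d' = 0.945
Δd' = d'_Session 1 − d'_Session 2 = 1.621 − 0.945 = 0.676
Session 1 has the higher sensitivity.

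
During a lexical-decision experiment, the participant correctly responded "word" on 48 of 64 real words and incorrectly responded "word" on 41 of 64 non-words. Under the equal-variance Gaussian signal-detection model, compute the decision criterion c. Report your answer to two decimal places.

c = -0.52

H = 48/64 = 0.7500
FA = 41/64 = 0.6406
Φ⁻¹(0.7500) = 0.674, Φ⁻¹(0.6406) = 0.360
c = −½·[z(H) + z(FA)] = −0.5 × (0.674 + 0.360) = -0.517
c < 0: the participant has a liberal response bias.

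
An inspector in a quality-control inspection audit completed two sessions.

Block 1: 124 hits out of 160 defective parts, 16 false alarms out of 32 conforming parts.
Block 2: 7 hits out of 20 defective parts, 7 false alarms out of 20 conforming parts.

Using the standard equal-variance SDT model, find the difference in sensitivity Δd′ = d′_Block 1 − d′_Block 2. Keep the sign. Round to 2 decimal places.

Block 1: z(0.7750) = 0.755, z(0.5000) = 0.000, d' = 0.755
Block 2: z(0.3500) = -0.385, z(0.3500) = -0.385, d' = 0.000
Δd' = d'_Block 1 − d'_Block 2 = 0.755 − 0.000 = 0.755
Block 1 has the higher sensitivity.

Δd′ = 0.76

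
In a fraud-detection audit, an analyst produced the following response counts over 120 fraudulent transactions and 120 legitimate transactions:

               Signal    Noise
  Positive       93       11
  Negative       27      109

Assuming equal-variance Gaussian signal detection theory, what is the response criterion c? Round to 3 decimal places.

c = 0.288

H = 93/120 = 0.7750
FA = 11/120 = 0.0917
z(H) = 0.7554
z(FA) = -1.3304
c = −½·[z(H) + z(FA)] = −0.5 × (0.7554 + (-1.3304)) = 0.2875
c > 0: the analyst has a conservative response bias.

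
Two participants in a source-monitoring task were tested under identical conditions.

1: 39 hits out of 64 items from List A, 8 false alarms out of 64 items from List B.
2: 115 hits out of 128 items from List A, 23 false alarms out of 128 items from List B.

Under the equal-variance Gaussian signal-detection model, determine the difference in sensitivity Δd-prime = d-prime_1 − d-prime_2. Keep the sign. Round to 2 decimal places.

1: z(0.6094) = 0.278, z(0.1250) = -1.150, d' = 1.428
2: z(0.8984) = 1.272, z(0.1797) = -0.917, d' = 2.189
Δd' = d'_1 − d'_2 = 1.428 − 2.189 = -0.761
2 has the higher sensitivity.

Δd-prime = -0.76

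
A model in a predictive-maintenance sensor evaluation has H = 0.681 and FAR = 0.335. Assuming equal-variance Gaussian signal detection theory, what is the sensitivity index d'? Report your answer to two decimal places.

z(H) = z(0.681) = 0.470
z(FA) = z(0.335) = -0.426
d' = z(H) − z(FA) = 0.470 − (-0.426) = 0.896

d' = 0.90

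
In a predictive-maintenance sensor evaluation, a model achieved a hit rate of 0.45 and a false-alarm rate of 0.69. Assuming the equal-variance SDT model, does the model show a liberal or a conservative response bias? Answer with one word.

z(H) = -0.126, z(FA) = 0.496
c = −½·(z(H) + z(FA)) = -0.185
c < 0 → liberal criterion (biased toward responding “yes”).

liberal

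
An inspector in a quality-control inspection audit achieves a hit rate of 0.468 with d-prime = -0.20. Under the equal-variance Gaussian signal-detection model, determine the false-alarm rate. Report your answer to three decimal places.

z(hit rate) = z(0.468) = -0.0803
z(FA) = z(H) − d' = -0.0803 − (-0.20) = 0.1197
false-alarm rate = Φ(0.1197) = 0.5476

false-alarm rate = 0.548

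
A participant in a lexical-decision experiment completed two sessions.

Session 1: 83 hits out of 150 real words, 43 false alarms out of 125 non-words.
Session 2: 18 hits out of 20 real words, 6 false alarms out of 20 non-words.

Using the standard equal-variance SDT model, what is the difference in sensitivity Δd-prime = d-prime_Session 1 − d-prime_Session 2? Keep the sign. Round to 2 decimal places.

Δd-prime = -1.27

Session 1: z(0.5533) = 0.134, z(0.3440) = -0.402, d' = 0.536
Session 2: z(0.9000) = 1.282, z(0.3000) = -0.524, d' = 1.806
Δd' = d'_Session 1 − d'_Session 2 = 0.536 − 1.806 = -1.270
Session 2 has the higher sensitivity.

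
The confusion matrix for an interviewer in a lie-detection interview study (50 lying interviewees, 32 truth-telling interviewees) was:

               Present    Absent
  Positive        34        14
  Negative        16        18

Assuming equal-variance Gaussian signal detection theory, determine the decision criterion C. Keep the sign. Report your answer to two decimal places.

C = -0.16

H = 34/50 = 0.6800
FA = 14/32 = 0.4375
Φ⁻¹(0.6800) = 0.468, Φ⁻¹(0.4375) = -0.157
c = −½·[z(H) + z(FA)] = −0.5 × (0.468 + (-0.157)) = -0.1555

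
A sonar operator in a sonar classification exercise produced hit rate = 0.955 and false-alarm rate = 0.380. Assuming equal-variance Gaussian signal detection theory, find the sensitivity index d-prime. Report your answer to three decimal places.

d-prime = 2.001

z(H) = z(0.955) = 1.6954
z(FA) = z(0.380) = -0.3055
d' = z(H) − z(FA) = 1.6954 − (-0.3055) = 2.0009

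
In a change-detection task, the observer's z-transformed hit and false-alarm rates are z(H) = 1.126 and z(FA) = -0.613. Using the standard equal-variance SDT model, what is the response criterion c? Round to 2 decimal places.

c = −½·[z(H) + z(FA)] = −½·(1.126 + (-0.613)) = -0.2565

c = -0.26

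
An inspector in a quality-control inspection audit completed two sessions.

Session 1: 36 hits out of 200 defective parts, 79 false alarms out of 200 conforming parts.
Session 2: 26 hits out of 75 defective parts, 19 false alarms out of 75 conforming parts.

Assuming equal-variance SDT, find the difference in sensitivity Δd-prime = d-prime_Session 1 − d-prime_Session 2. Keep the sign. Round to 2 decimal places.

Session 1: z(0.1800) = -0.915, z(0.3950) = -0.266, d' = -0.649
Session 2: z(0.3467) = -0.394, z(0.2533) = -0.664, d' = 0.270
Δd' = d'_Session 1 − d'_Session 2 = -0.649 − 0.270 = -0.919
Session 2 has the higher sensitivity.

Δd-prime = -0.92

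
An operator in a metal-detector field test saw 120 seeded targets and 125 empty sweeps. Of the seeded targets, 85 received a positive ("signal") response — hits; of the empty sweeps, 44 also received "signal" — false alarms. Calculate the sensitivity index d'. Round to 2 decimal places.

H = 85/120 = 0.7083
FA = 44/125 = 0.3520
z(H) = z(0.7083) = 0.5484
z(FA) = z(0.3520) = -0.3799
d' = z(H) − z(FA) = 0.5484 − (-0.3799) = 0.9283

d' = 0.93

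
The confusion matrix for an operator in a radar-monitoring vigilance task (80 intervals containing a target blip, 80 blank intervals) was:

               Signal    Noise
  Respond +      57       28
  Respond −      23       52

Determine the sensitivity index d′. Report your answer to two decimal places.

d′ = 0.95

H = 57/80 = 0.7125
FA = 28/80 = 0.3500
Φ⁻¹(H) = 0.5607
Φ⁻¹(FA) = -0.3853
d' = z(H) − z(FA) = 0.5607 − (-0.3853) = 0.9460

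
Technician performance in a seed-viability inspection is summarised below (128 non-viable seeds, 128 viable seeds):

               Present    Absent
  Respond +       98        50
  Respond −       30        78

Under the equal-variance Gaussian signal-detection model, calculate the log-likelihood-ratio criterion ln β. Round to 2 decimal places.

ln β = -0.22

H = 98/128 = 0.7656
FA = 50/128 = 0.3906
Φ⁻¹(H) = 0.724
Φ⁻¹(FA) = -0.278
ln β = −½·[z(H)² − z(FA)²] = −0.5 × (0.524 − 0.077) = -0.2235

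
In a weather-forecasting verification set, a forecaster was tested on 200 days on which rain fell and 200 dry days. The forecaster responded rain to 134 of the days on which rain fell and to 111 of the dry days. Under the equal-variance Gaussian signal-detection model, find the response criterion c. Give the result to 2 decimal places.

c = -0.29

H = 134/200 = 0.6700
FA = 111/200 = 0.5550
z(H) = z(0.6700) = 0.440
z(FA) = z(0.5550) = 0.138
c = −½·[z(H) + z(FA)] = −0.5 × (0.440 + 0.138) = -0.289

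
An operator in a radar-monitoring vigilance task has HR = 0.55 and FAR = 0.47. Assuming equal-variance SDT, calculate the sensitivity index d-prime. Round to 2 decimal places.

z(H) = 0.1257
z(FA) = -0.0753
d' = z(H) − z(FA) = 0.1257 − (-0.0753) = 0.2010

d-prime = 0.20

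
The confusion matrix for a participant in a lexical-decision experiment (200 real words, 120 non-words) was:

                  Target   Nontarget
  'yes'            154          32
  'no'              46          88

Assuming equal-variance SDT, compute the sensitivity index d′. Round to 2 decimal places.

d′ = 1.36

H = 154/200 = 0.7700
FA = 32/120 = 0.2667
Φ⁻¹(0.7700) = 0.7388, Φ⁻¹(0.2667) = -0.6228
d' = z(H) − z(FA) = 0.7388 − (-0.6228) = 1.3616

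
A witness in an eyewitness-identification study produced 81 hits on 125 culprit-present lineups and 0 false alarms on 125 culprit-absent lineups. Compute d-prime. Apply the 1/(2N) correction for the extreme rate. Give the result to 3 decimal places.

The false-alarm rate is 0/125 = 0, so apply the 1/(2N) correction: FA → 1/(2·125) = 0.00400.
z(H) = z(0.64800) = 0.3799
z(FA) = z(0.00400) = -2.6521
d' = 0.3799 − (-2.6521) = 3.0320

d-prime = 3.032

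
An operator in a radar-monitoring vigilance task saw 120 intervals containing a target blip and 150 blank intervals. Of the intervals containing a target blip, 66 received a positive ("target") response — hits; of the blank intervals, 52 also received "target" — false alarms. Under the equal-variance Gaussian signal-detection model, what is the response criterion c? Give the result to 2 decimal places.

H = 66/120 = 0.5500
FA = 52/150 = 0.3467
z(H) = 0.1257
z(FA) = -0.3942
c = −½·[z(H) + z(FA)] = −0.5 × (0.1257 + (-0.3942)) = 0.13425
c > 0: the operator has a conservative response bias.

c = 0.13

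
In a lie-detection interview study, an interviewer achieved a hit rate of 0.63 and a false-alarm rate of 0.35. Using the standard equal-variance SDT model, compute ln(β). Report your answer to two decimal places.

Φ⁻¹(H) = 0.332
Φ⁻¹(FA) = -0.385
ln β = −½·[z(H)² − z(FA)²] = −0.5 × (0.110 − 0.148) = 0.019

ln β = 0.02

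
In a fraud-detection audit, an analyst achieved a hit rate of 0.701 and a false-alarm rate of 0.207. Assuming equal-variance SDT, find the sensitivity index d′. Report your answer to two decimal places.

d′ = 1.34

Φ⁻¹(H) = Φ⁻¹(0.701) = 0.5273
Φ⁻¹(FA) = Φ⁻¹(0.207) = -0.8169
d' = z(H) − z(FA) = 0.5273 − (-0.8169) = 1.3442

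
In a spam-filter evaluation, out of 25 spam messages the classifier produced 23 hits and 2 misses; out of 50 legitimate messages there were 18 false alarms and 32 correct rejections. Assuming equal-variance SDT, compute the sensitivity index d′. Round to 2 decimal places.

d′ = 1.76

H = 23/25 = 0.9200
FA = 18/50 = 0.3600
Φ⁻¹(0.9200) = 1.4051, Φ⁻¹(0.3600) = -0.3585
d' = z(H) − z(FA) = 1.4051 − (-0.3585) = 1.7636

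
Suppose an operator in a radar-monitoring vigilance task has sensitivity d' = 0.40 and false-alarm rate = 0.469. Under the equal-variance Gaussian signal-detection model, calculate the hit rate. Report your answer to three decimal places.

hit rate = 0.626

z(false-alarm rate) = z(0.469) = -0.0778
z(H) = z(FA) + d' = -0.0778 + 0.40 = 0.3222
hit rate = Φ(0.3222) = 0.6263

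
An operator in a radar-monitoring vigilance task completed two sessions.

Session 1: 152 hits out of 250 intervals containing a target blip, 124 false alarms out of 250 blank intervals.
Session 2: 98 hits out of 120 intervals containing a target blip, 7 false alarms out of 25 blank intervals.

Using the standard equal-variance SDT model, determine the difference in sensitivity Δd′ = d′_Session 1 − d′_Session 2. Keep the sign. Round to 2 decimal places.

Δd′ = -1.20

Session 1: z(0.6080) = 0.274, z(0.4960) = -0.010, d' = 0.284
Session 2: z(0.8167) = 0.903, z(0.2800) = -0.583, d' = 1.486
Δd' = d'_Session 1 − d'_Session 2 = 0.284 − 1.486 = -1.202
Session 2 has the higher sensitivity.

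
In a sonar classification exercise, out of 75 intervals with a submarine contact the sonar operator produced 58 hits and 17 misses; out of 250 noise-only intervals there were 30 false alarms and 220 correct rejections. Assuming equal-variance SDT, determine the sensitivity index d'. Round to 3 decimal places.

d' = 1.925

H = 58/75 = 0.7733
FA = 30/250 = 0.1200
Φ⁻¹(H) = Φ⁻¹(0.7733) = 0.7498
Φ⁻¹(FA) = Φ⁻¹(0.1200) = -1.1750
d' = z(H) − z(FA) = 0.7498 − (-1.1750) = 1.9248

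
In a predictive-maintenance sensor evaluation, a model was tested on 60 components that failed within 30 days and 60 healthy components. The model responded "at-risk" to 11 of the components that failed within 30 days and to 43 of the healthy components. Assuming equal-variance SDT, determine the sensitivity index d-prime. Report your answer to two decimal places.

H = 11/60 = 0.1833
FA = 43/60 = 0.7167
z(0.1833) = -0.903, z(0.7167) = 0.573
d' = z(H) − z(FA) = -0.903 − 0.573 = -1.476

d-prime = -1.48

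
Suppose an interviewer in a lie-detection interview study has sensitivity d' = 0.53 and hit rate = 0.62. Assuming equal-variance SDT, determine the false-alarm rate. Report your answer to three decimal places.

false-alarm rate = 0.411

z(hit rate) = z(0.62) = 0.3055
z(FA) = z(H) − d' = 0.3055 − 0.53 = -0.2245
false-alarm rate = Φ(-0.2245) = 0.4112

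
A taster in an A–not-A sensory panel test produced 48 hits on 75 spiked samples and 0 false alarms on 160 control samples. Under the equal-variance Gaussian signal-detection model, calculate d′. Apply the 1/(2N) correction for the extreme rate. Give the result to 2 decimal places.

d′ = 3.09

The false-alarm rate is 0/160 = 0, so apply the 1/(2N) correction: FA → 1/(2·160) = 0.00313.
z(H) = z(0.64000) = 0.358
z(FA) = z(0.00313) = -2.734
d' = 0.358 − (-2.734) = 3.092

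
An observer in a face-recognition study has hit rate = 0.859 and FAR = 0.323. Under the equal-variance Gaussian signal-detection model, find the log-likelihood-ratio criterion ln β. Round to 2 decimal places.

Φ⁻¹(0.859) = 1.076, Φ⁻¹(0.323) = -0.459
ln β = −½·[z(H)² − z(FA)²] = −0.5 × (1.158 − 0.211) = -0.4735

ln β = -0.47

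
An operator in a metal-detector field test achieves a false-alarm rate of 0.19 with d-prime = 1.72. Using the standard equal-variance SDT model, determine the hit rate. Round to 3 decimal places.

hit rate = 0.800

z(false-alarm rate) = z(0.19) = -0.8779
z(H) = z(FA) + d' = -0.8779 + 1.72 = 0.8421
hit rate = Φ(0.8421) = 0.8001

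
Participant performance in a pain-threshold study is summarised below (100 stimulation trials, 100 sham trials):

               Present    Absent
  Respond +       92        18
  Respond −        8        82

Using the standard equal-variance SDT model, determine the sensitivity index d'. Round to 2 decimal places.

H = 92/100 = 0.9200
FA = 18/100 = 0.1800
Φ⁻¹(H) = Φ⁻¹(0.9200) = 1.4051
Φ⁻¹(FA) = Φ⁻¹(0.1800) = -0.9154
d' = z(H) − z(FA) = 1.4051 − (-0.9154) = 2.3205

d' = 2.32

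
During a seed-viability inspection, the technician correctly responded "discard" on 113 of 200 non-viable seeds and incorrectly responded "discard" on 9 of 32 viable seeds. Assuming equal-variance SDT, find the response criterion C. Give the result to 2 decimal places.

C = 0.21

H = 113/200 = 0.5650
FA = 9/32 = 0.2812
Φ⁻¹(H) = Φ⁻¹(0.5650) = 0.164
Φ⁻¹(FA) = Φ⁻¹(0.2812) = -0.579
c = −½·[z(H) + z(FA)] = −0.5 × (0.164 + (-0.579)) = 0.2075
c > 0: the technician has a conservative response bias.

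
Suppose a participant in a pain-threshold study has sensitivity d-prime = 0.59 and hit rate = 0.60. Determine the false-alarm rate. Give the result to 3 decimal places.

z(hit rate) = z(0.60) = 0.2533
z(FA) = z(H) − d' = 0.2533 − 0.59 = -0.3367
false-alarm rate = Φ(-0.3367) = 0.3682

false-alarm rate = 0.368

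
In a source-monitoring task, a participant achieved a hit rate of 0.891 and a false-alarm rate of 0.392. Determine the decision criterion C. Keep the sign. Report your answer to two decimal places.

z(H) = z(0.891) = 1.2319
z(FA) = z(0.392) = -0.2741
c = −½·[z(H) + z(FA)] = −0.5 × (1.2319 + (-0.2741)) = -0.4789
c < 0: the participant has a liberal response bias.

C = -0.48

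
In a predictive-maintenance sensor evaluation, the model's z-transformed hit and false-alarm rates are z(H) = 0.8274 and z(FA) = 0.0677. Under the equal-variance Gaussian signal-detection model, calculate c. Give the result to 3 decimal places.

c = −½·[z(H) + z(FA)] = −½·(0.8274 + 0.0677) = -0.44755
c < 0: the model has a liberal response bias.

c = -0.448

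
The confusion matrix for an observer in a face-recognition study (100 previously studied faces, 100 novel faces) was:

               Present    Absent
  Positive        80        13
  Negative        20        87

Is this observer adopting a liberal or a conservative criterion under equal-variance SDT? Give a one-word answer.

z(H) = 0.842, z(FA) = -1.126
c = −½·(z(H) + z(FA)) = 0.142
c > 0 → conservative criterion (biased toward responding “no”).

conservative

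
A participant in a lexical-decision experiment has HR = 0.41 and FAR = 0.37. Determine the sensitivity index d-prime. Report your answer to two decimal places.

z(0.41) = -0.228, z(0.37) = -0.332
d' = z(H) − z(FA) = -0.228 − (-0.332) = 0.104

d-prime = 0.10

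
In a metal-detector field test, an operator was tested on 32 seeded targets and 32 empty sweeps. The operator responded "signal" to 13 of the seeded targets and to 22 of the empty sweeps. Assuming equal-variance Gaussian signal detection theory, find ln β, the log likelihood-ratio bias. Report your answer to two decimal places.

H = 13/32 = 0.4062
FA = 22/32 = 0.6875
z(H) = -0.237
z(FA) = 0.489
ln β = −½·[z(H)² − z(FA)²] = −0.5 × (0.056 − 0.239) = 0.0915

ln β = 0.09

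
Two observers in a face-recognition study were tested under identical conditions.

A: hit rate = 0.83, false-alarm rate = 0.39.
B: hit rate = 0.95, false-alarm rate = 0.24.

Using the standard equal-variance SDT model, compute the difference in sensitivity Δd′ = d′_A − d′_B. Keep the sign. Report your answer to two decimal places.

Δd′ = -1.12

A: z(0.83) = 0.954, z(0.39) = -0.279, d' = 1.233
B: z(0.95) = 1.645, z(0.24) = -0.706, d' = 2.351
Δd' = d'_A − d'_B = 1.233 − 2.351 = -1.118
B has the higher sensitivity.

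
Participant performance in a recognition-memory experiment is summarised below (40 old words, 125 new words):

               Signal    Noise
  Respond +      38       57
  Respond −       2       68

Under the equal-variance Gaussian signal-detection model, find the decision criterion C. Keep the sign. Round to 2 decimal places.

H = 38/40 = 0.9500
FA = 57/125 = 0.4560
z(H) = z(0.9500) = 1.645
z(FA) = z(0.4560) = -0.111
c = −½·[z(H) + z(FA)] = −0.5 × (1.645 + (-0.111)) = -0.767
c < 0: the participant has a liberal response bias.

C = -0.77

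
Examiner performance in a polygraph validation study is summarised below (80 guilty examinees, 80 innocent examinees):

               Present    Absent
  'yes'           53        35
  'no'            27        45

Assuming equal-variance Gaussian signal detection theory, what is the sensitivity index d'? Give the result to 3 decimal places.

H = 53/80 = 0.6625
FA = 35/80 = 0.4375
z(H) = 0.4193
z(FA) = -0.1573
d' = z(H) − z(FA) = 0.4193 − (-0.1573) = 0.5766

d' = 0.577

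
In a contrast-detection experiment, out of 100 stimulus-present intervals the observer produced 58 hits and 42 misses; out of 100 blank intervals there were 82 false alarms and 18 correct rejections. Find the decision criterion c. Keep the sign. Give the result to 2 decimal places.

c = -0.56

H = 58/100 = 0.5800
FA = 82/100 = 0.8200
z(H) = z(0.5800) = 0.2019
z(FA) = z(0.8200) = 0.9154
c = −½·[z(H) + z(FA)] = −0.5 × (0.2019 + 0.9154) = -0.55865
c < 0: the observer has a liberal response bias.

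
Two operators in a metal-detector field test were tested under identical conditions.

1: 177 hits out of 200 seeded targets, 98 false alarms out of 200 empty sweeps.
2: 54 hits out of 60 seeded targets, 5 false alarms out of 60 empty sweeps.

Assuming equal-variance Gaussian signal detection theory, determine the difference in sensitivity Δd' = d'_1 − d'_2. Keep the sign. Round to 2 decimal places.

1: z(0.8850) = 1.200, z(0.4900) = -0.025, d' = 1.225
2: z(0.9000) = 1.282, z(0.0833) = -1.383, d' = 2.665
Δd' = d'_1 − d'_2 = 1.225 − 2.665 = -1.440
2 has the higher sensitivity.

Δd' = -1.44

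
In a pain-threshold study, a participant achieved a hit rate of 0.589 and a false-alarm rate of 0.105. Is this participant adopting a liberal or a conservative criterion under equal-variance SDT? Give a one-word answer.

z(H) = 0.225, z(FA) = -1.254
c = −½·(z(H) + z(FA)) = 0.5145
c > 0 → conservative criterion (biased toward responding “no”).

conservative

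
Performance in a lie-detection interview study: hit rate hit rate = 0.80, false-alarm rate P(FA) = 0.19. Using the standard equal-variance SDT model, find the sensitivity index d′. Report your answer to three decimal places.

Φ⁻¹(H) = Φ⁻¹(0.80) = 0.8416
Φ⁻¹(FA) = Φ⁻¹(0.19) = -0.8779
d' = z(H) − z(FA) = 0.8416 − (-0.8779) = 1.7195

d′ = 1.720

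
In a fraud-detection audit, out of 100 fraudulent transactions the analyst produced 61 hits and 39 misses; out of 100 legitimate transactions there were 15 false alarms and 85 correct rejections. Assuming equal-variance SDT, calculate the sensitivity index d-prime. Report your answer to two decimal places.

H = 61/100 = 0.6100
FA = 15/100 = 0.1500
z(H) = z(0.6100) = 0.279
z(FA) = z(0.1500) = -1.036
d' = z(H) − z(FA) = 0.279 − (-1.036) = 1.315

d-prime = 1.32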